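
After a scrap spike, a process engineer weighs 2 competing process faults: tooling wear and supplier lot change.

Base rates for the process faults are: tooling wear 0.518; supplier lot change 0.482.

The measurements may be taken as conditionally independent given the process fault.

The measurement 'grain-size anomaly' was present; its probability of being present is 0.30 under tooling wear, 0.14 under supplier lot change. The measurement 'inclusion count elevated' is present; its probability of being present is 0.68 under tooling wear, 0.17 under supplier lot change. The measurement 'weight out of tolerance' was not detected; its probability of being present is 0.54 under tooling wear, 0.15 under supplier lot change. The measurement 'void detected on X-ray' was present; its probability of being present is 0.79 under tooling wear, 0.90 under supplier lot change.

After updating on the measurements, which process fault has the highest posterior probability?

tooling wear

For each hypothesis, the unnormalized posterior weight is prior × product of the measurement likelihoods (using 1 − P(present | H) for each absent measurement):
  tooling wear: 0.518 × 0.30 × 0.68 × (1 − 0.54) × 0.79 = 0.038401
  supplier lot change: 0.482 × 0.14 × 0.17 × (1 − 0.15) × 0.90 = 0.0087758
The unnormalized weights sum to 0.047177.
P(tooling wear | evidence) ≈ 0.038401 / 0.047177 ≈ 0.814
P(supplier lot change | evidence) ≈ 0.0087758 / 0.047177 ≈ 0.186
The largest is 0.814, so tooling wear is most probable.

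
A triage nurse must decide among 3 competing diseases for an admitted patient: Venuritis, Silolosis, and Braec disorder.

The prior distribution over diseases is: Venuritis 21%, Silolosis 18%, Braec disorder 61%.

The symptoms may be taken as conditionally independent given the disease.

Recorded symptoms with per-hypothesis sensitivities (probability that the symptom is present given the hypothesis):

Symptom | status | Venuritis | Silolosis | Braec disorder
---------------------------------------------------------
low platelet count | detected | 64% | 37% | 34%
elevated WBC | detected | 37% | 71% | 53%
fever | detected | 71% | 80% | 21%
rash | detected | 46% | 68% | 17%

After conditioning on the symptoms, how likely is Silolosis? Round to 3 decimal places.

0.561

Multiply each prior by the joint likelihood of the symptom pattern:
  Venuritis: 0.21 × 0.64 × 0.37 × 0.71 × 0.46 = 0.016241
  Silolosis: 0.18 × 0.37 × 0.71 × 0.80 × 0.68 = 0.025724
  Braec disorder: 0.61 × 0.34 × 0.53 × 0.21 × 0.17 = 0.0039242
Normalizing constant Z = 0.016241 + 0.025724 + 0.0039242 = 0.045889.
P(Silolosis | evidence) = 0.025724 / 0.045889 ≈ 0.561.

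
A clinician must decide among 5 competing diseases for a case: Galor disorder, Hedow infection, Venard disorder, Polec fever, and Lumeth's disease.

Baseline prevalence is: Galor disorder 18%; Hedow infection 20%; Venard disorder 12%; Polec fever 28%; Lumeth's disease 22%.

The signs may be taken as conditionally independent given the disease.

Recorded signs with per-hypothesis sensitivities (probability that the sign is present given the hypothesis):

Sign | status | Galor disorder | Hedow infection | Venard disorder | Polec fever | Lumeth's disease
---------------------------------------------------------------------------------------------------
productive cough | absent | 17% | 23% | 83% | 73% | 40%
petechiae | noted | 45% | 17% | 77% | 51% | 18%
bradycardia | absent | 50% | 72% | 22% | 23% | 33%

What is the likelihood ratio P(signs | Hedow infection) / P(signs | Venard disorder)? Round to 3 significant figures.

0.359

Take the product of per-sign likelihoods under each hypothesis (using 1 − P(present | H) for each absent sign), then divide.
  Hedow infection: (1 − 0.23) × 0.17 × (1 − 0.72) = 0.036652
  Venard disorder: (1 − 0.83) × 0.77 × (1 − 0.22) = 0.1021
Bayes factor = 0.036652 / 0.1021 ≈ 0.359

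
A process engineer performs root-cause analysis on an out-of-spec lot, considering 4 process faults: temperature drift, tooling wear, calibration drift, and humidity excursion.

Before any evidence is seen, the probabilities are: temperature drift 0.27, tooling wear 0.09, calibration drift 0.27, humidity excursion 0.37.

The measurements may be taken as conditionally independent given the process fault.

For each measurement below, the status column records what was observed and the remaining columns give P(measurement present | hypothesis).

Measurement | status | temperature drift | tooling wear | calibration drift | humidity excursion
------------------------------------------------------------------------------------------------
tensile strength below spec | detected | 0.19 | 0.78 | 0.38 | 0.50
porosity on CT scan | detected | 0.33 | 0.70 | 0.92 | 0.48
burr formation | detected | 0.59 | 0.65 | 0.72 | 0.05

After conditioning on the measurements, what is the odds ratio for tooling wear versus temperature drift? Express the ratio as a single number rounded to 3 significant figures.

Unnormalized posterior weight (prior times the measurement likelihoods) for each of the two hypotheses:
  tooling wear: 0.09 × 0.78 × 0.70 × 0.65 = 0.031941
  temperature drift: 0.27 × 0.19 × 0.33 × 0.59 = 0.0099881
Odds(tooling wear : temperature drift) = 0.031941 / 0.0099881 ≈ 3.20.

3.20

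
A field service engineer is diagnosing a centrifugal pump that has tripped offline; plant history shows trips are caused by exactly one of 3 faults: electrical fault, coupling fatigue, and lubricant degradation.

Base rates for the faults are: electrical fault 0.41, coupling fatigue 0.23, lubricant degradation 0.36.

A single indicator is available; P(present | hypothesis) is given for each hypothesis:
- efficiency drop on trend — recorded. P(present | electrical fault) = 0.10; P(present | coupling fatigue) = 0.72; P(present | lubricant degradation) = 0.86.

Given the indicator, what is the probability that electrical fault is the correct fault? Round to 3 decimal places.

0.079

By Bayes' rule, the unnormalized weight for each hypothesis is prior × likelihood:
  electrical fault: 0.41 × 0.10 = 0.041
  coupling fatigue: 0.23 × 0.72 = 0.1656
  lubricant degradation: 0.36 × 0.86 = 0.3096
Normalizing constant Z = 0.041 + 0.1656 + 0.3096 = 0.5162.
P(electrical fault | evidence) = 0.041 / 0.5162 ≈ 0.079.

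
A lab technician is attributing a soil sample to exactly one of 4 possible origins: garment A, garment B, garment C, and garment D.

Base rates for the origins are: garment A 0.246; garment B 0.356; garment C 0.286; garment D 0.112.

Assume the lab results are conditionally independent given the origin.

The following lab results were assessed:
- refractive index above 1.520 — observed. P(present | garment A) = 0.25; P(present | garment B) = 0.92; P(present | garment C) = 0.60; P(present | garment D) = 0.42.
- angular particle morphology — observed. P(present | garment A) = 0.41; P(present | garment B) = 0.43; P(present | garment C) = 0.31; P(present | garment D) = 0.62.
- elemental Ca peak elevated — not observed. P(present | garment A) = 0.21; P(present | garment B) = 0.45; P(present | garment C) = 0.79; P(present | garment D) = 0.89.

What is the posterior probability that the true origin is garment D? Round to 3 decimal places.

0.029

For each hypothesis, the unnormalized posterior weight is prior × product of the lab result likelihoods (using 1 − P(present | H) for each absent lab result):
  garment A: 0.246 × 0.25 × 0.41 × (1 − 0.21) = 0.01992
  garment B: 0.356 × 0.92 × 0.43 × (1 − 0.45) = 0.077458
  garment C: 0.286 × 0.60 × 0.31 × (1 − 0.79) = 0.011171
  garment D: 0.112 × 0.42 × 0.62 × (1 − 0.89) = 0.0032081
The unnormalized weights sum to 0.11176.
P(garment D | evidence) = 0.0032081 / 0.11176 ≈ 0.029.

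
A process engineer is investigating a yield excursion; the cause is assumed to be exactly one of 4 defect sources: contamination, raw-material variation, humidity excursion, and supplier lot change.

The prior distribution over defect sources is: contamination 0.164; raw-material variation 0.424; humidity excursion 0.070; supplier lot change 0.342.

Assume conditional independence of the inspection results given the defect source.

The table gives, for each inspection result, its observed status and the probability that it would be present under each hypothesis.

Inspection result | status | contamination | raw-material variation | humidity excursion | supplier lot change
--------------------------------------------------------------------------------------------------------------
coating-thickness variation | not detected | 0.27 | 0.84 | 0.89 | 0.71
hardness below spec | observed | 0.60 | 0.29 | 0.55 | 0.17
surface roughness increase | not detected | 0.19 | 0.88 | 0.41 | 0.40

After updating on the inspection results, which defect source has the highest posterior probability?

By Bayes' rule with conditional independence, the unnormalized weight for each hypothesis is prior × ∏ likelihoods (using 1 − P(present | H) for each absent inspection result):
  contamination: 0.164 × (1 − 0.27) × 0.60 × (1 − 0.19) = 0.058184
  raw-material variation: 0.424 × (1 − 0.84) × 0.29 × (1 − 0.88) = 0.0023608
  humidity excursion: 0.070 × (1 − 0.89) × 0.55 × (1 − 0.41) = 0.0024987
  supplier lot change: 0.342 × (1 − 0.71) × 0.17 × (1 − 0.40) = 0.010116
Normalizing constant Z = 0.058184 + 0.0023608 + 0.0024987 + 0.010116 = 0.07316.
P(contamination | evidence) ≈ 0.058184 / 0.07316 ≈ 0.795
P(raw-material variation | evidence) ≈ 0.0023608 / 0.07316 ≈ 0.032
P(humidity excursion | evidence) ≈ 0.0024987 / 0.07316 ≈ 0.034
P(supplier lot change | evidence) ≈ 0.010116 / 0.07316 ≈ 0.138
The largest is 0.795, so contamination is most probable.

contamination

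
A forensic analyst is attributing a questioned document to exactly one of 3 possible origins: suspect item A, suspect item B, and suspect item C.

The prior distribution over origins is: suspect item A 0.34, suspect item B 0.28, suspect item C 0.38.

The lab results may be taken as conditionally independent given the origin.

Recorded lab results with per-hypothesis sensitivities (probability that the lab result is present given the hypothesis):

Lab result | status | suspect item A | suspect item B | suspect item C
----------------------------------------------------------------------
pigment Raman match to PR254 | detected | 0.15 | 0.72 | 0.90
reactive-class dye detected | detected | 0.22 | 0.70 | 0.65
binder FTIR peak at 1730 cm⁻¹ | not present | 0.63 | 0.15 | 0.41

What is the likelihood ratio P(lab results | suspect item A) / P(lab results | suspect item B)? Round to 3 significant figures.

The Bayes factor is the ratio of the joint likelihoods of the lab result pattern under the two hypotheses (using 1 − P(present | H) for each absent lab result).
  suspect item A: 0.15 × 0.22 × (1 − 0.63) = 0.01221
  suspect item B: 0.72 × 0.70 × (1 − 0.15) = 0.4284
Bayes factor = 0.01221 / 0.4284 ≈ 0.0285

0.0285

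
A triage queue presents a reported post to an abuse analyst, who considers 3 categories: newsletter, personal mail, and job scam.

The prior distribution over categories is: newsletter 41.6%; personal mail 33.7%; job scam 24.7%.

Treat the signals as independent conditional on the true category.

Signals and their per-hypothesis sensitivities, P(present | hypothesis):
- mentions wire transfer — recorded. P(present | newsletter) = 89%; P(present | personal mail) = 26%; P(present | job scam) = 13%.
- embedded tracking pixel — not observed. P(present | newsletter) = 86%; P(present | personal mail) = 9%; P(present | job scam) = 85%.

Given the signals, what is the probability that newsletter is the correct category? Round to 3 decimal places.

By Bayes' rule with conditional independence, the unnormalized weight for each hypothesis is prior × ∏ likelihoods (using 1 − P(present | H) for each absent signal):
  newsletter: 0.416 × 0.89 × (1 − 0.86) = 0.051834
  personal mail: 0.337 × 0.26 × (1 − 0.09) = 0.079734
  job scam: 0.247 × 0.13 × (1 − 0.85) = 0.0048165
Marginal likelihood of the evidence = 0.13638.
P(newsletter | evidence) = 0.051834 / 0.13638 ≈ 0.380.

0.380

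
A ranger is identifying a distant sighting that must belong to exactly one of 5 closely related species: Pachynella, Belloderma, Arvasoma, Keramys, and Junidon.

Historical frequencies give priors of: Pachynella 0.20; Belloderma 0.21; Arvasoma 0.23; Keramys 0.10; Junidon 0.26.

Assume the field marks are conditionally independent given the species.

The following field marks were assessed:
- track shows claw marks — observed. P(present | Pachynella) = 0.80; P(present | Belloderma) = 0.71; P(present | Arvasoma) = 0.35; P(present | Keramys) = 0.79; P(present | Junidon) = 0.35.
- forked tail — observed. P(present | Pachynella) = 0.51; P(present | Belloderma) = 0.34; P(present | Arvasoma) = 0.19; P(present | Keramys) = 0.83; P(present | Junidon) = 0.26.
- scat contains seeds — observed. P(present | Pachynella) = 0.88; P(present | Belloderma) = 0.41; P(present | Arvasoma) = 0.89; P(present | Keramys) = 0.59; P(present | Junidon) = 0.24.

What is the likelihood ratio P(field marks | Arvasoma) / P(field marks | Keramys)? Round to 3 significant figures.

0.153

The Bayes factor is the ratio of the joint likelihoods of the field mark pattern under the two hypotheses.
  Arvasoma: 0.35 × 0.19 × 0.89 = 0.059185
  Keramys: 0.79 × 0.83 × 0.59 = 0.38686
Bayes factor = 0.059185 / 0.38686 ≈ 0.153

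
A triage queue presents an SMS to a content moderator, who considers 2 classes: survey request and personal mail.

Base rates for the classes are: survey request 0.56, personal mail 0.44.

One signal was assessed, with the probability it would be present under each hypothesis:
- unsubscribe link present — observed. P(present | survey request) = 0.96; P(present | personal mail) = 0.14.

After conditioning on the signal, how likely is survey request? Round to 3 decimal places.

0.897

For each hypothesis, the unnormalized posterior weight is prior × likelihood:
  survey request: 0.56 × 0.96 = 0.5376
  personal mail: 0.44 × 0.14 = 0.0616
Marginal likelihood of the evidence = 0.5992.
P(survey request | evidence) = 0.5376 / 0.5992 ≈ 0.897.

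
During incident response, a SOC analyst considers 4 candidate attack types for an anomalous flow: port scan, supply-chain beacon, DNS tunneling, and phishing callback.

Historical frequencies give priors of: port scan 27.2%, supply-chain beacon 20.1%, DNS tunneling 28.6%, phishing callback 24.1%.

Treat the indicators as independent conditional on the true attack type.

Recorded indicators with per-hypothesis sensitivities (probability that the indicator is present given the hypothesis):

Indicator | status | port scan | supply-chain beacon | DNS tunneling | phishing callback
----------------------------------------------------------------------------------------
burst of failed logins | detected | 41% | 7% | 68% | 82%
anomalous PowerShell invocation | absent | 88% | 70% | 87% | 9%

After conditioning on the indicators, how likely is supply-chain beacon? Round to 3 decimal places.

Multiply each prior by the joint likelihood of the indicator pattern (using 1 − P(present | H) for each absent indicator):
  port scan: 0.272 × 0.41 × (1 − 0.88) = 0.013382
  supply-chain beacon: 0.201 × 0.07 × (1 − 0.70) = 0.004221
  DNS tunneling: 0.286 × 0.68 × (1 − 0.87) = 0.025282
  phishing callback: 0.241 × 0.82 × (1 − 0.09) = 0.17983
The unnormalized weights sum to 0.22272.
P(supply-chain beacon | evidence) = 0.004221 / 0.22272 ≈ 0.019.

0.019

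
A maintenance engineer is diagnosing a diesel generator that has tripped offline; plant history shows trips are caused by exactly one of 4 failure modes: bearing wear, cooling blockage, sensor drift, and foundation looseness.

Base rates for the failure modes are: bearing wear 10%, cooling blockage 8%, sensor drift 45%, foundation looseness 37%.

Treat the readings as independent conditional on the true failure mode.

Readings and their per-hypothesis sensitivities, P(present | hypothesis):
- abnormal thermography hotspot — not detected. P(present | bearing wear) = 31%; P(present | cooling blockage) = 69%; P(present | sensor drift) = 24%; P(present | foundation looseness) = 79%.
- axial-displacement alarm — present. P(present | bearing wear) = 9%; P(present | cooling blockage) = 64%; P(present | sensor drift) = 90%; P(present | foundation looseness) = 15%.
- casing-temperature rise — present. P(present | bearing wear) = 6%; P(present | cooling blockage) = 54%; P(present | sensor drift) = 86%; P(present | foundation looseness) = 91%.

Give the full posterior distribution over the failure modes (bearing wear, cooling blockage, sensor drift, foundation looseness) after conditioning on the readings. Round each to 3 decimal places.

0.001, 0.030, 0.931, 0.037

For each hypothesis, the unnormalized posterior weight is prior × product of the reading likelihoods (using 1 − P(present | H) for each absent reading):
  bearing wear: 0.10 × (1 − 0.31) × 0.09 × 0.06 = 0.0003726
  cooling blockage: 0.08 × (1 − 0.69) × 0.64 × 0.54 = 0.0085709
  sensor drift: 0.45 × (1 − 0.24) × 0.90 × 0.86 = 0.26471
  foundation looseness: 0.37 × (1 − 0.79) × 0.15 × 0.91 = 0.010606
The unnormalized weights sum to 0.28426.
P(bearing wear | evidence) = 0.0003726 / 0.28426 ≈ 0.001
P(cooling blockage | evidence) = 0.0085709 / 0.28426 ≈ 0.030
P(sensor drift | evidence) = 0.26471 / 0.28426 ≈ 0.931
P(foundation looseness | evidence) = 0.010606 / 0.28426 ≈ 0.037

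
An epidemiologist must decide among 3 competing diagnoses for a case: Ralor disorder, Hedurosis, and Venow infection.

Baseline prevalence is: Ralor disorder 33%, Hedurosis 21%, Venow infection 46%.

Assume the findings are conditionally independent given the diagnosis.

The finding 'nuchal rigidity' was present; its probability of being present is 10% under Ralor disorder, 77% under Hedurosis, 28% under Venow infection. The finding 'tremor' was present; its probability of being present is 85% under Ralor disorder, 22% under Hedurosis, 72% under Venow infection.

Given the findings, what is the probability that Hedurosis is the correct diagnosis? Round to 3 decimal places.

0.228

For each hypothesis, the unnormalized posterior weight is prior × product of the finding likelihoods:
  Ralor disorder: 0.33 × 0.10 × 0.85 = 0.02805
  Hedurosis: 0.21 × 0.77 × 0.22 = 0.035574
  Venow infection: 0.46 × 0.28 × 0.72 = 0.092736
The unnormalized weights sum to 0.15636.
P(Hedurosis | evidence) = 0.035574 / 0.15636 ≈ 0.228.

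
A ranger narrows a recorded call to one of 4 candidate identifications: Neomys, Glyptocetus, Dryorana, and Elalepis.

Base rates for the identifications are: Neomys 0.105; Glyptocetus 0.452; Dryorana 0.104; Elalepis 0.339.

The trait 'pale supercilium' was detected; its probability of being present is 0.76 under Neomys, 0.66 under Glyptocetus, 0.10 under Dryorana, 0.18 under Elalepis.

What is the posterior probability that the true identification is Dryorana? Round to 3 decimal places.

By Bayes' rule, the unnormalized weight for each hypothesis is prior × likelihood:
  Neomys: 0.105 × 0.76 = 0.0798
  Glyptocetus: 0.452 × 0.66 = 0.29832
  Dryorana: 0.104 × 0.10 = 0.0104
  Elalepis: 0.339 × 0.18 = 0.06102
Marginal likelihood of the evidence = 0.44954.
P(Dryorana | evidence) = 0.0104 / 0.44954 ≈ 0.023.

0.023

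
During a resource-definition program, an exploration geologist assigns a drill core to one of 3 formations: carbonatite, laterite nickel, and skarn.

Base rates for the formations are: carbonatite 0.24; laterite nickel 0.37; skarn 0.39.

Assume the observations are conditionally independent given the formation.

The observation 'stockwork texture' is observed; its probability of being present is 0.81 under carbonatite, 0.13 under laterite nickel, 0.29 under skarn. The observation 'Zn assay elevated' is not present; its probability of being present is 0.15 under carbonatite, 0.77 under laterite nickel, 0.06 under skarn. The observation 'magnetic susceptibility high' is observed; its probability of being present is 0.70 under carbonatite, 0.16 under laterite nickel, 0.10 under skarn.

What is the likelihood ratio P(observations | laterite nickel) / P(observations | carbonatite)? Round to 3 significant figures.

0.00993

The Bayes factor is the ratio of the joint likelihoods of the evidence pattern under the two hypotheses (using 1 − P(present | H) for each absent observation).
  laterite nickel: 0.13 × (1 − 0.77) × 0.16 = 0.004784
  carbonatite: 0.81 × (1 − 0.15) × 0.70 = 0.48195
Bayes factor = 0.004784 / 0.48195 ≈ 0.00993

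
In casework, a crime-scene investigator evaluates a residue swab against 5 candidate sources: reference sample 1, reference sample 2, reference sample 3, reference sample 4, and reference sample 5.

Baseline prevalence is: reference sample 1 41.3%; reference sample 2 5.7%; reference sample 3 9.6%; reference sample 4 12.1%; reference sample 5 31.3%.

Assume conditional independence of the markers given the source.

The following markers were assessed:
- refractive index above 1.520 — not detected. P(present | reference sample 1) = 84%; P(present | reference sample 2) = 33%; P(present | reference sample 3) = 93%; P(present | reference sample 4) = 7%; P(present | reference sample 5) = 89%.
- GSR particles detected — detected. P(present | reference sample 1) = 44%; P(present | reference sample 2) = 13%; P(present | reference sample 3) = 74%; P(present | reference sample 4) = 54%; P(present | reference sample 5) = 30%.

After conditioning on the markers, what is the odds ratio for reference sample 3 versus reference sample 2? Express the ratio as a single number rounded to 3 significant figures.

1.00

Posterior odds equal prior odds times the likelihood ratio; only the two competing hypotheses matter (using 1 − P(present | H) for each absent marker).
  reference sample 3: 0.096 × (1 − 0.93) × 0.74 = 0.0049728
  reference sample 2: 0.057 × (1 − 0.33) × 0.13 = 0.0049647
Posterior odds = 0.0049728 / 0.0049647 ≈ 1.00.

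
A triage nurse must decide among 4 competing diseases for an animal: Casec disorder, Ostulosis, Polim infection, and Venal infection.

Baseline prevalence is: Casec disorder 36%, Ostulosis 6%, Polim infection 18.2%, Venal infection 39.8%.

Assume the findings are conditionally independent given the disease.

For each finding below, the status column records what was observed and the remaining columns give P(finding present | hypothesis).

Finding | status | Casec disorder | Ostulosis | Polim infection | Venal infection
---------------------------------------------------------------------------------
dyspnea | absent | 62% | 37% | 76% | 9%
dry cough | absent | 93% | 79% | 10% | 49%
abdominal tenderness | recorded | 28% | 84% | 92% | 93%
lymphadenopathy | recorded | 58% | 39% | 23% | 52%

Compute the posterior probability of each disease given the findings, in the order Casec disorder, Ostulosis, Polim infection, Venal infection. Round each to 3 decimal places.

For each hypothesis, the unnormalized posterior weight is prior × product of the finding likelihoods (using 1 − P(present | H) for each absent finding):
  Casec disorder: 0.360 × (1 − 0.62) × (1 − 0.93) × 0.28 × 0.58 = 0.0015551
  Ostulosis: 0.060 × (1 − 0.37) × (1 − 0.79) × 0.84 × 0.39 = 0.0026005
  Polim infection: 0.182 × (1 − 0.76) × (1 − 0.10) × 0.92 × 0.23 = 0.0083184
  Venal infection: 0.398 × (1 − 0.09) × (1 − 0.49) × 0.93 × 0.52 = 0.089327
Normalizing constant Z = 0.0015551 + 0.0026005 + 0.0083184 + 0.089327 = 0.1018.
P(Casec disorder | evidence) = 0.0015551 / 0.1018 ≈ 0.015
P(Ostulosis | evidence) = 0.0026005 / 0.1018 ≈ 0.026
P(Polim infection | evidence) = 0.0083184 / 0.1018 ≈ 0.082
P(Venal infection | evidence) = 0.089327 / 0.1018 ≈ 0.877

0.015, 0.026, 0.082, 0.877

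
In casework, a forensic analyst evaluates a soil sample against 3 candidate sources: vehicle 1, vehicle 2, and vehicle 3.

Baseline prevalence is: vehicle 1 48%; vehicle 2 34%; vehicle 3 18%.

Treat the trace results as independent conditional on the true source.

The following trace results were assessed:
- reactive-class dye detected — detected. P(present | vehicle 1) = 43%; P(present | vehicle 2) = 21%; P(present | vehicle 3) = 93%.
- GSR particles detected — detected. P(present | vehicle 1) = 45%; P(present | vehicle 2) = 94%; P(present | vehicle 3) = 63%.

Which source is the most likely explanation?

vehicle 3

By Bayes' rule with conditional independence, the unnormalized weight for each hypothesis is prior × ∏ likelihoods:
  vehicle 1: 0.48 × 0.43 × 0.45 = 0.09288
  vehicle 2: 0.34 × 0.21 × 0.94 = 0.067116
  vehicle 3: 0.18 × 0.93 × 0.63 = 0.10546
Normalizing constant Z = 0.09288 + 0.067116 + 0.10546 = 0.26546.
P(vehicle 1 | evidence) ≈ 0.09288 / 0.26546 ≈ 0.350
P(vehicle 2 | evidence) ≈ 0.067116 / 0.26546 ≈ 0.253
P(vehicle 3 | evidence) ≈ 0.10546 / 0.26546 ≈ 0.397
The largest is 0.397, so vehicle 3 is most probable.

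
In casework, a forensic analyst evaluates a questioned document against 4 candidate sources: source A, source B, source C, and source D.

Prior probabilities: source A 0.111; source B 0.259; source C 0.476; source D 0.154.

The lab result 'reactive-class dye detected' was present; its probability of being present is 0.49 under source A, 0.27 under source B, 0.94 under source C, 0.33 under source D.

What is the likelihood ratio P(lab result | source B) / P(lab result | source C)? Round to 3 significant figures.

The Bayes factor is the ratio of the two likelihoods.
  source B: 0.27
  source C: 0.94
Bayes factor = 0.27 / 0.94 ≈ 0.287

0.287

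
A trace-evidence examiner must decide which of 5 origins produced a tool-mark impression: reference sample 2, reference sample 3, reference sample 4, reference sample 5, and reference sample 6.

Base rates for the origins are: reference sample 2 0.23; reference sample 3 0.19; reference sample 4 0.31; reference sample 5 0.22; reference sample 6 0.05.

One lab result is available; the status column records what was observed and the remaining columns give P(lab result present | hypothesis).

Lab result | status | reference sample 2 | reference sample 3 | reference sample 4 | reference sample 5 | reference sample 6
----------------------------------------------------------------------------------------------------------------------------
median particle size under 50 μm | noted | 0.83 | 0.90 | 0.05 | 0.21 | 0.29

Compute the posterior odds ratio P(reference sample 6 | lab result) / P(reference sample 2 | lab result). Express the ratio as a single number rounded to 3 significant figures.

The normalizing constant cancels in an odds ratio, so compute prior × likelihood for the two hypotheses only:
  reference sample 6: 0.05 × 0.29 = 0.0145
  reference sample 2: 0.23 × 0.83 = 0.1909
Odds(reference sample 6 : reference sample 2) = 0.0145 / 0.1909 ≈ 0.0760.

0.0760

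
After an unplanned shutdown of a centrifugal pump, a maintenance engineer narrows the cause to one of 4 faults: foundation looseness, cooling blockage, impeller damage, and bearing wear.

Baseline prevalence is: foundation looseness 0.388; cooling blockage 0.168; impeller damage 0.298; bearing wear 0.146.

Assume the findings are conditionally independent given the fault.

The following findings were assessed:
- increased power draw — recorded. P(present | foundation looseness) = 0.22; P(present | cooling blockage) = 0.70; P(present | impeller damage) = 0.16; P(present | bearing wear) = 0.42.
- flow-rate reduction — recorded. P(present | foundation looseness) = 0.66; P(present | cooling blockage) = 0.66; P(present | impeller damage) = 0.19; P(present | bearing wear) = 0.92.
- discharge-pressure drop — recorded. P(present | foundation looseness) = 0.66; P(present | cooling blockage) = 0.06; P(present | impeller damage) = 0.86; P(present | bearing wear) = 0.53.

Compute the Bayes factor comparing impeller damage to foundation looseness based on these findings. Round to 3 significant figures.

0.273

Joint likelihood of the evidence pattern under each hypothesis:
  impeller damage: 0.16 × 0.19 × 0.86 = 0.026144
  foundation looseness: 0.22 × 0.66 × 0.66 = 0.095832
Bayes factor = 0.026144 / 0.095832 ≈ 0.273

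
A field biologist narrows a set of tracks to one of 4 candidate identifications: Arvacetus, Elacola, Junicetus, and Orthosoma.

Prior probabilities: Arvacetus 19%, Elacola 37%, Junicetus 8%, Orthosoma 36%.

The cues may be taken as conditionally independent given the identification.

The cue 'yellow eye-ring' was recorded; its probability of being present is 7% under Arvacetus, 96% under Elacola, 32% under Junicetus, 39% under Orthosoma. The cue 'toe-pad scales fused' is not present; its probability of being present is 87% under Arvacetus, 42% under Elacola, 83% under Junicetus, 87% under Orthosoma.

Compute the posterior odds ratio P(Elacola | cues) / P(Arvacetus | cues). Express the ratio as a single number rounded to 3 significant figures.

The normalizing constant cancels in an odds ratio, so compute prior × likelihood for the two hypotheses only (using 1 − P(present | H) for each absent cue):
  Elacola: 0.37 × 0.96 × (1 − 0.42) = 0.20602
  Arvacetus: 0.19 × 0.07 × (1 − 0.87) = 0.001729
Odds(Elacola : Arvacetus) = 0.20602 / 0.001729 ≈ 119.

119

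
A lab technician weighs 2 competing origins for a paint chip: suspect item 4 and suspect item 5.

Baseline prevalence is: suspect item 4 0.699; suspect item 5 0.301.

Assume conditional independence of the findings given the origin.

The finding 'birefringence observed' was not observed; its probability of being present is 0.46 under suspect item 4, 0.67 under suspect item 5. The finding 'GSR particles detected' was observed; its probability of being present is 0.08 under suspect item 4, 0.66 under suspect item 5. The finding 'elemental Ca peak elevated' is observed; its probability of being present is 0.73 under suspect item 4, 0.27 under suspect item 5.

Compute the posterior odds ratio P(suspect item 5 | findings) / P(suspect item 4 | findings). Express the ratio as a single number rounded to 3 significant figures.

Unnormalized posterior weight (prior times the finding likelihoods) for each of the two hypotheses (using 1 − P(present | H) for each absent finding):
  suspect item 5: 0.301 × (1 − 0.67) × 0.66 × 0.27 = 0.017701
  suspect item 4: 0.699 × (1 − 0.46) × 0.08 × 0.73 = 0.022044
Posterior odds = 0.017701 / 0.022044 ≈ 0.803.

0.803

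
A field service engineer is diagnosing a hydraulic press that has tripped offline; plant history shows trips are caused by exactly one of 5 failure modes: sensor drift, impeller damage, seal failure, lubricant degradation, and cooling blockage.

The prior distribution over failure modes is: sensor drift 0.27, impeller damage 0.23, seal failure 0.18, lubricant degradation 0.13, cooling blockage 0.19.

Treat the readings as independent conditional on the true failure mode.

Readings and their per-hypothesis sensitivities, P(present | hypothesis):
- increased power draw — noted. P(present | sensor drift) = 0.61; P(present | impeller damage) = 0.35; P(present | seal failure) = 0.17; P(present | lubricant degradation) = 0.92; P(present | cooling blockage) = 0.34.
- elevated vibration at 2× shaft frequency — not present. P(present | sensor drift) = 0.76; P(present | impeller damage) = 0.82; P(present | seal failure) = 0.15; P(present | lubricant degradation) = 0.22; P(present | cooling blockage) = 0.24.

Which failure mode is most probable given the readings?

For each hypothesis, the unnormalized posterior weight is prior × product of the reading likelihoods (using 1 − P(present | H) for each absent reading):
  sensor drift: 0.27 × 0.61 × (1 − 0.76) = 0.039528
  impeller damage: 0.23 × 0.35 × (1 − 0.82) = 0.01449
  seal failure: 0.18 × 0.17 × (1 − 0.15) = 0.02601
  lubricant degradation: 0.13 × 0.92 × (1 − 0.22) = 0.093288
  cooling blockage: 0.19 × 0.34 × (1 − 0.24) = 0.049096
The unnormalized weights sum to 0.22241.
P(sensor drift | evidence) ≈ 0.039528 / 0.22241 ≈ 0.178
P(impeller damage | evidence) ≈ 0.01449 / 0.22241 ≈ 0.065
P(seal failure | evidence) ≈ 0.02601 / 0.22241 ≈ 0.117
P(lubricant degradation | evidence) ≈ 0.093288 / 0.22241 ≈ 0.419
P(cooling blockage | evidence) ≈ 0.049096 / 0.22241 ≈ 0.221
The largest is 0.419, so lubricant degradation is most probable.

lubricant degradation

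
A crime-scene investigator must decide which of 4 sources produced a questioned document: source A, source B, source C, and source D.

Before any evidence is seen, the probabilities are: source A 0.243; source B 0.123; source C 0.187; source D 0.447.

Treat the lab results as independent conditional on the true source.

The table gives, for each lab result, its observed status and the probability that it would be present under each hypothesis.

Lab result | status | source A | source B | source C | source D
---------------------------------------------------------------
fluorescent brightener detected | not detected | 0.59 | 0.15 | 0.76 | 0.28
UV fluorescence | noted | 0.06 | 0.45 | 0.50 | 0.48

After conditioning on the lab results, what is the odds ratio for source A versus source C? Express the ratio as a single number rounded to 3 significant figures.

The normalizing constant cancels in an odds ratio, so compute prior × likelihood for the two hypotheses only (using 1 − P(present | H) for each absent lab result):
  source A: 0.243 × (1 − 0.59) × 0.06 = 0.0059778
  source C: 0.187 × (1 − 0.76) × 0.50 = 0.02244
Odds(source A : source C) = 0.0059778 / 0.02244 ≈ 0.266.

0.266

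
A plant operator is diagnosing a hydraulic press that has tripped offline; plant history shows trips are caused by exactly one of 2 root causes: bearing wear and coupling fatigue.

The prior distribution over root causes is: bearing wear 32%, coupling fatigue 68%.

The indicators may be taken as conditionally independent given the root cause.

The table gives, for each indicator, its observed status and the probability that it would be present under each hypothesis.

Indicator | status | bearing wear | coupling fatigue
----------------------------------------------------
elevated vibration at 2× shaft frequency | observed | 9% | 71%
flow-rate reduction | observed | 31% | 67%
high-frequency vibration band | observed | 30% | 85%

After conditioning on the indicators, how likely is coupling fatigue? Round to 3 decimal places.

0.990

By Bayes' rule with conditional independence, the unnormalized weight for each hypothesis is prior × ∏ likelihoods:
  bearing wear: 0.32 × 0.09 × 0.31 × 0.30 = 0.0026784
  coupling fatigue: 0.68 × 0.71 × 0.67 × 0.85 = 0.27495
Normalizing constant Z = 0.0026784 + 0.27495 = 0.27763.
P(coupling fatigue | evidence) = 0.27495 / 0.27763 ≈ 0.990.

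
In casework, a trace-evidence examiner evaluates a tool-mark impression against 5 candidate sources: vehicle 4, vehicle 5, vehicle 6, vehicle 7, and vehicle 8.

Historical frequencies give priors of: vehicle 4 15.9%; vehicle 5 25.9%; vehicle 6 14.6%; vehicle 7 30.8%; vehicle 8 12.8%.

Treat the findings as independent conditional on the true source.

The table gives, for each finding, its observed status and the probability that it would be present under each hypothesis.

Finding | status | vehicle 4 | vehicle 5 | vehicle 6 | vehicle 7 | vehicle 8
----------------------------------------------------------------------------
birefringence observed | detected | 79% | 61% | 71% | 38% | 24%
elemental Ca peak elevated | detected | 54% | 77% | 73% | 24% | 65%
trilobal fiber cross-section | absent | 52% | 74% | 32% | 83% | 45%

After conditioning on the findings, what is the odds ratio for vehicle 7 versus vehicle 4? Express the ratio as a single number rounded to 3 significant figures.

0.147

Posterior odds equal prior odds times the likelihood ratio; only the two competing hypotheses matter (using 1 − P(present | H) for each absent finding).
  vehicle 7: 0.308 × 0.38 × 0.24 × (1 − 0.83) = 0.0047752
  vehicle 4: 0.159 × 0.79 × 0.54 × (1 − 0.52) = 0.032558
Posterior odds = 0.0047752 / 0.032558 ≈ 0.147.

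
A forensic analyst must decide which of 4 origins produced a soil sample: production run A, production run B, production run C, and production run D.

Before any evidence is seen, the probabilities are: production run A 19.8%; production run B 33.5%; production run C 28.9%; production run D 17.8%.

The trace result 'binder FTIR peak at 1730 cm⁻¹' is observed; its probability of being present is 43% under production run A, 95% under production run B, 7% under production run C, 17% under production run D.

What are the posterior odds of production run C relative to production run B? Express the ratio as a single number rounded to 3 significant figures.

Posterior odds equal prior odds times the likelihood ratio; only the two competing hypotheses matter.
  production run C: 0.289 × 0.07 = 0.02023
  production run B: 0.335 × 0.95 = 0.31825
Posterior odds = 0.02023 / 0.31825 ≈ 0.0636.

0.0636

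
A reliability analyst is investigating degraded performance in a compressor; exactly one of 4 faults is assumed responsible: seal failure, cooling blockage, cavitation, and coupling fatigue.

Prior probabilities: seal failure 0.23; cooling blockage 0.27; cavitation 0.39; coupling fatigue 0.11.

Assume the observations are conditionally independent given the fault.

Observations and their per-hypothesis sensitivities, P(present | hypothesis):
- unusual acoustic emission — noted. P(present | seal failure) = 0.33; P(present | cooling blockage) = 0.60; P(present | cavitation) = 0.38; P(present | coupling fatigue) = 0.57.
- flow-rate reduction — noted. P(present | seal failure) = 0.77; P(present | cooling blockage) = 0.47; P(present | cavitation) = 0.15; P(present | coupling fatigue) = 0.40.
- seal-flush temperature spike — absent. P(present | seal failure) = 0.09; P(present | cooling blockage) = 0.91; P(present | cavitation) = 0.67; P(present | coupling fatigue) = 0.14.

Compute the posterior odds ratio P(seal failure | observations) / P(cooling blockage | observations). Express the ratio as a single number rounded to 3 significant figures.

The normalizing constant cancels in an odds ratio, so compute prior × likelihood for the two hypotheses only (using 1 − P(present | H) for each absent observation):
  seal failure: 0.23 × 0.33 × 0.77 × (1 − 0.09) = 0.053183
  cooling blockage: 0.27 × 0.60 × 0.47 × (1 − 0.91) = 0.0068526
Odds(seal failure : cooling blockage) = 0.053183 / 0.0068526 ≈ 7.76.

7.76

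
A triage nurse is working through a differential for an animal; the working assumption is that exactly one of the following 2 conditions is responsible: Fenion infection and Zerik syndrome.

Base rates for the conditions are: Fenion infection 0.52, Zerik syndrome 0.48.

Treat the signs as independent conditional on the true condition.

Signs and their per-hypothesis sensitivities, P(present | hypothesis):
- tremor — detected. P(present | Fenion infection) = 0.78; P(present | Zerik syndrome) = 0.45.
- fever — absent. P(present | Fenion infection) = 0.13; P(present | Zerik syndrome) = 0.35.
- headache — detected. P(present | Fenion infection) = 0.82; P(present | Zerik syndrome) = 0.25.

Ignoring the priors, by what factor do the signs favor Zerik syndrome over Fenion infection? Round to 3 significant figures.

Joint likelihood of the sign pattern under each hypothesis (using 1 − P(present | H) for each absent sign):
  Zerik syndrome: 0.45 × (1 − 0.35) × 0.25 = 0.073125
  Fenion infection: 0.78 × (1 − 0.13) × 0.82 = 0.55645
Bayes factor = 0.073125 / 0.55645 ≈ 0.131

0.131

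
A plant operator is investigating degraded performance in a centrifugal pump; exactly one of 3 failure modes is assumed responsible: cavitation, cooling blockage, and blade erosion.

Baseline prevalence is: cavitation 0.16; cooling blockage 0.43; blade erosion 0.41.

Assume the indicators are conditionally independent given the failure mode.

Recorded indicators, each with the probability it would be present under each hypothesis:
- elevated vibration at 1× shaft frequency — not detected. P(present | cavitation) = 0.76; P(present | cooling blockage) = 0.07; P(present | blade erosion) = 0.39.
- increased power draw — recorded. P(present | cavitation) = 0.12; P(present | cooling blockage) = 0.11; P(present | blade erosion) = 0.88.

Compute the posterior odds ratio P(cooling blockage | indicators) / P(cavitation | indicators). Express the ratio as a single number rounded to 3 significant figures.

9.55

Posterior odds equal prior odds times the likelihood ratio; only the two competing hypotheses matter (using 1 − P(present | H) for each absent indicator).
  cooling blockage: 0.43 × (1 − 0.07) × 0.11 = 0.043989
  cavitation: 0.16 × (1 − 0.76) × 0.12 = 0.004608
Odds(cooling blockage : cavitation) = 0.043989 / 0.004608 ≈ 9.55.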